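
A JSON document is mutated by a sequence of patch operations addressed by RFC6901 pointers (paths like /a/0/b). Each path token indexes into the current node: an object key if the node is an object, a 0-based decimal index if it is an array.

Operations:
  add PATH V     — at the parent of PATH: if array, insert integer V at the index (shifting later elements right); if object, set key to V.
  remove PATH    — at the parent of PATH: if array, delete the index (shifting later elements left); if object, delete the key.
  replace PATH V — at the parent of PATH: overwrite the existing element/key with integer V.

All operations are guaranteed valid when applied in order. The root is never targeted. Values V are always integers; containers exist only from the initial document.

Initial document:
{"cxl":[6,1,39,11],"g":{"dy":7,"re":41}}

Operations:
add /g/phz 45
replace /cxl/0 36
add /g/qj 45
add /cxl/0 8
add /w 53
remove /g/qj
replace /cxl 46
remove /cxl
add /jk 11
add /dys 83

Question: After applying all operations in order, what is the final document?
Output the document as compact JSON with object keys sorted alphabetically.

Answer: {"dys":83,"g":{"dy":7,"phz":45,"re":41},"jk":11,"w":53}

Derivation:
After op 1 (add /g/phz 45): {"cxl":[6,1,39,11],"g":{"dy":7,"phz":45,"re":41}}
After op 2 (replace /cxl/0 36): {"cxl":[36,1,39,11],"g":{"dy":7,"phz":45,"re":41}}
After op 3 (add /g/qj 45): {"cxl":[36,1,39,11],"g":{"dy":7,"phz":45,"qj":45,"re":41}}
After op 4 (add /cxl/0 8): {"cxl":[8,36,1,39,11],"g":{"dy":7,"phz":45,"qj":45,"re":41}}
After op 5 (add /w 53): {"cxl":[8,36,1,39,11],"g":{"dy":7,"phz":45,"qj":45,"re":41},"w":53}
After op 6 (remove /g/qj): {"cxl":[8,36,1,39,11],"g":{"dy":7,"phz":45,"re":41},"w":53}
After op 7 (replace /cxl 46): {"cxl":46,"g":{"dy":7,"phz":45,"re":41},"w":53}
After op 8 (remove /cxl): {"g":{"dy":7,"phz":45,"re":41},"w":53}
After op 9 (add /jk 11): {"g":{"dy":7,"phz":45,"re":41},"jk":11,"w":53}
After op 10 (add /dys 83): {"dys":83,"g":{"dy":7,"phz":45,"re":41},"jk":11,"w":53}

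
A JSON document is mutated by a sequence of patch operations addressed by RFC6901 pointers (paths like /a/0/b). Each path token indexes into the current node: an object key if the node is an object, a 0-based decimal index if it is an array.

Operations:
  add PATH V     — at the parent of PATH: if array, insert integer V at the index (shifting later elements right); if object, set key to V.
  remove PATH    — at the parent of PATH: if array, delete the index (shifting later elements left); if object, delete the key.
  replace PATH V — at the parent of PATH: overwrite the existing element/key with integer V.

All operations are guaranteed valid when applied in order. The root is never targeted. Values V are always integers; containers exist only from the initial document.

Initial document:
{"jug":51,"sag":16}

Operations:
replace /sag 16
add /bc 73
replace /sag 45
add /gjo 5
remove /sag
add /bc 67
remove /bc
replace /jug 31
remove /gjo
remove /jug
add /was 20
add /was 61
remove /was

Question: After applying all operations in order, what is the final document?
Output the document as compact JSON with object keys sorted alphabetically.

Answer: {}

Derivation:
After op 1 (replace /sag 16): {"jug":51,"sag":16}
After op 2 (add /bc 73): {"bc":73,"jug":51,"sag":16}
After op 3 (replace /sag 45): {"bc":73,"jug":51,"sag":45}
After op 4 (add /gjo 5): {"bc":73,"gjo":5,"jug":51,"sag":45}
After op 5 (remove /sag): {"bc":73,"gjo":5,"jug":51}
After op 6 (add /bc 67): {"bc":67,"gjo":5,"jug":51}
After op 7 (remove /bc): {"gjo":5,"jug":51}
After op 8 (replace /jug 31): {"gjo":5,"jug":31}
After op 9 (remove /gjo): {"jug":31}
After op 10 (remove /jug): {}
After op 11 (add /was 20): {"was":20}
After op 12 (add /was 61): {"was":61}
After op 13 (remove /was): {}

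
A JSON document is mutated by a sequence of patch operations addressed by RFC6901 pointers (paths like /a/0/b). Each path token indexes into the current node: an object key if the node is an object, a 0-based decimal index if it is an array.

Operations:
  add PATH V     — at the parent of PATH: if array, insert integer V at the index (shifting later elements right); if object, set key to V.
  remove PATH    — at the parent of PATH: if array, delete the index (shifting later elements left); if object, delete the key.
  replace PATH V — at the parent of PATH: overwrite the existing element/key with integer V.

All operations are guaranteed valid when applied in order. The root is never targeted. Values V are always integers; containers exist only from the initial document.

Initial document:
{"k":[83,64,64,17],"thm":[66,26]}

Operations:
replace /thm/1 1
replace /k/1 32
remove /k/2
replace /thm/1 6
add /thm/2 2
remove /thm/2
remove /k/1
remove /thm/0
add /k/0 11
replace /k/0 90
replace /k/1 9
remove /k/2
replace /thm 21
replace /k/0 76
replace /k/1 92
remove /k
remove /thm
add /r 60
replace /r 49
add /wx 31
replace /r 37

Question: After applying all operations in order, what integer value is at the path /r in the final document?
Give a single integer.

After op 1 (replace /thm/1 1): {"k":[83,64,64,17],"thm":[66,1]}
After op 2 (replace /k/1 32): {"k":[83,32,64,17],"thm":[66,1]}
After op 3 (remove /k/2): {"k":[83,32,17],"thm":[66,1]}
After op 4 (replace /thm/1 6): {"k":[83,32,17],"thm":[66,6]}
After op 5 (add /thm/2 2): {"k":[83,32,17],"thm":[66,6,2]}
After op 6 (remove /thm/2): {"k":[83,32,17],"thm":[66,6]}
After op 7 (remove /k/1): {"k":[83,17],"thm":[66,6]}
After op 8 (remove /thm/0): {"k":[83,17],"thm":[6]}
After op 9 (add /k/0 11): {"k":[11,83,17],"thm":[6]}
After op 10 (replace /k/0 90): {"k":[90,83,17],"thm":[6]}
After op 11 (replace /k/1 9): {"k":[90,9,17],"thm":[6]}
After op 12 (remove /k/2): {"k":[90,9],"thm":[6]}
After op 13 (replace /thm 21): {"k":[90,9],"thm":21}
After op 14 (replace /k/0 76): {"k":[76,9],"thm":21}
After op 15 (replace /k/1 92): {"k":[76,92],"thm":21}
After op 16 (remove /k): {"thm":21}
After op 17 (remove /thm): {}
After op 18 (add /r 60): {"r":60}
After op 19 (replace /r 49): {"r":49}
After op 20 (add /wx 31): {"r":49,"wx":31}
After op 21 (replace /r 37): {"r":37,"wx":31}
Value at /r: 37

Answer: 37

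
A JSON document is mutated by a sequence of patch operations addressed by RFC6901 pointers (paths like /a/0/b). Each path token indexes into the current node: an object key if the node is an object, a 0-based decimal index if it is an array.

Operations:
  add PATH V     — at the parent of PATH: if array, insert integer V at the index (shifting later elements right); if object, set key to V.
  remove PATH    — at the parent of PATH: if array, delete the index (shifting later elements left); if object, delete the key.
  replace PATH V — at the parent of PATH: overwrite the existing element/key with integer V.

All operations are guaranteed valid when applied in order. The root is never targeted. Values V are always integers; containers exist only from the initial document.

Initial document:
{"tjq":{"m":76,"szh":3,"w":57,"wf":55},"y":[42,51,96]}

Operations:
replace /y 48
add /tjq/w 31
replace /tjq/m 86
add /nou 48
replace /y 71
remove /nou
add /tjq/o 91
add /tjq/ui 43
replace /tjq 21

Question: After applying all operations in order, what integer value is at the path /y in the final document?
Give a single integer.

After op 1 (replace /y 48): {"tjq":{"m":76,"szh":3,"w":57,"wf":55},"y":48}
After op 2 (add /tjq/w 31): {"tjq":{"m":76,"szh":3,"w":31,"wf":55},"y":48}
After op 3 (replace /tjq/m 86): {"tjq":{"m":86,"szh":3,"w":31,"wf":55},"y":48}
After op 4 (add /nou 48): {"nou":48,"tjq":{"m":86,"szh":3,"w":31,"wf":55},"y":48}
After op 5 (replace /y 71): {"nou":48,"tjq":{"m":86,"szh":3,"w":31,"wf":55},"y":71}
After op 6 (remove /nou): {"tjq":{"m":86,"szh":3,"w":31,"wf":55},"y":71}
After op 7 (add /tjq/o 91): {"tjq":{"m":86,"o":91,"szh":3,"w":31,"wf":55},"y":71}
After op 8 (add /tjq/ui 43): {"tjq":{"m":86,"o":91,"szh":3,"ui":43,"w":31,"wf":55},"y":71}
After op 9 (replace /tjq 21): {"tjq":21,"y":71}
Value at /y: 71

Answer: 71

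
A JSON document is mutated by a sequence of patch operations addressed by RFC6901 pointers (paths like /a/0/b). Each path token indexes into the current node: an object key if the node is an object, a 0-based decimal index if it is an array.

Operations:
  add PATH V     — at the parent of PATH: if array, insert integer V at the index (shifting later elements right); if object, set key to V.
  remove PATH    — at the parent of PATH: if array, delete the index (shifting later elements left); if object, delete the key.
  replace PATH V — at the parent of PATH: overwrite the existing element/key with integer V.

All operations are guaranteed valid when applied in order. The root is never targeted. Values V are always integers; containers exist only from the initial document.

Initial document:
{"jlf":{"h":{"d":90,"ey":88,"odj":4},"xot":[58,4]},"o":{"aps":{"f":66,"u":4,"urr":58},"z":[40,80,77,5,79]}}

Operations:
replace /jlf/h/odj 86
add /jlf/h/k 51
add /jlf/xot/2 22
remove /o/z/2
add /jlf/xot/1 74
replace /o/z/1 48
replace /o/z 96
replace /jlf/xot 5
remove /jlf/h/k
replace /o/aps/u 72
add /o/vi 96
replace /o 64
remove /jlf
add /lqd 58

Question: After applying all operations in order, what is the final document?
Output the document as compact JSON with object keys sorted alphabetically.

Answer: {"lqd":58,"o":64}

Derivation:
After op 1 (replace /jlf/h/odj 86): {"jlf":{"h":{"d":90,"ey":88,"odj":86},"xot":[58,4]},"o":{"aps":{"f":66,"u":4,"urr":58},"z":[40,80,77,5,79]}}
After op 2 (add /jlf/h/k 51): {"jlf":{"h":{"d":90,"ey":88,"k":51,"odj":86},"xot":[58,4]},"o":{"aps":{"f":66,"u":4,"urr":58},"z":[40,80,77,5,79]}}
After op 3 (add /jlf/xot/2 22): {"jlf":{"h":{"d":90,"ey":88,"k":51,"odj":86},"xot":[58,4,22]},"o":{"aps":{"f":66,"u":4,"urr":58},"z":[40,80,77,5,79]}}
After op 4 (remove /o/z/2): {"jlf":{"h":{"d":90,"ey":88,"k":51,"odj":86},"xot":[58,4,22]},"o":{"aps":{"f":66,"u":4,"urr":58},"z":[40,80,5,79]}}
After op 5 (add /jlf/xot/1 74): {"jlf":{"h":{"d":90,"ey":88,"k":51,"odj":86},"xot":[58,74,4,22]},"o":{"aps":{"f":66,"u":4,"urr":58},"z":[40,80,5,79]}}
After op 6 (replace /o/z/1 48): {"jlf":{"h":{"d":90,"ey":88,"k":51,"odj":86},"xot":[58,74,4,22]},"o":{"aps":{"f":66,"u":4,"urr":58},"z":[40,48,5,79]}}
After op 7 (replace /o/z 96): {"jlf":{"h":{"d":90,"ey":88,"k":51,"odj":86},"xot":[58,74,4,22]},"o":{"aps":{"f":66,"u":4,"urr":58},"z":96}}
After op 8 (replace /jlf/xot 5): {"jlf":{"h":{"d":90,"ey":88,"k":51,"odj":86},"xot":5},"o":{"aps":{"f":66,"u":4,"urr":58},"z":96}}
After op 9 (remove /jlf/h/k): {"jlf":{"h":{"d":90,"ey":88,"odj":86},"xot":5},"o":{"aps":{"f":66,"u":4,"urr":58},"z":96}}
After op 10 (replace /o/aps/u 72): {"jlf":{"h":{"d":90,"ey":88,"odj":86},"xot":5},"o":{"aps":{"f":66,"u":72,"urr":58},"z":96}}
After op 11 (add /o/vi 96): {"jlf":{"h":{"d":90,"ey":88,"odj":86},"xot":5},"o":{"aps":{"f":66,"u":72,"urr":58},"vi":96,"z":96}}
After op 12 (replace /o 64): {"jlf":{"h":{"d":90,"ey":88,"odj":86},"xot":5},"o":64}
After op 13 (remove /jlf): {"o":64}
After op 14 (add /lqd 58): {"lqd":58,"o":64}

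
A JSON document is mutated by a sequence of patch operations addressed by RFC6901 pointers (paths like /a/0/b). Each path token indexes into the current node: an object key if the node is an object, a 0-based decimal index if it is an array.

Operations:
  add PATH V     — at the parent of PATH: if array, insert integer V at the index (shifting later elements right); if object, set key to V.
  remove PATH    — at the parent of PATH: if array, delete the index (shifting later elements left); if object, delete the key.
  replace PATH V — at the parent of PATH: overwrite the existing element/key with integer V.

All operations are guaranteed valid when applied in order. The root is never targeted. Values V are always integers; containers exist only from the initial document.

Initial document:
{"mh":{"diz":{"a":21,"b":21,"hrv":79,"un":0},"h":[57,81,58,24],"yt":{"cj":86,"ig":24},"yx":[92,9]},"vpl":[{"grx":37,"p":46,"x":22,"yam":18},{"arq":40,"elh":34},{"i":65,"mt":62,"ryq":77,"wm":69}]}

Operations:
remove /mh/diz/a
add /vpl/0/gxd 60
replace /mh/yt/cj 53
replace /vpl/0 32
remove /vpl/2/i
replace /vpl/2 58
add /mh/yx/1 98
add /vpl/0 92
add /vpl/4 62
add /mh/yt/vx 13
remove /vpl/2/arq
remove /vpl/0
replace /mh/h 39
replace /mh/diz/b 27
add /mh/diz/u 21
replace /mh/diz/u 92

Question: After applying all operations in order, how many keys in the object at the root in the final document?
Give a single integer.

After op 1 (remove /mh/diz/a): {"mh":{"diz":{"b":21,"hrv":79,"un":0},"h":[57,81,58,24],"yt":{"cj":86,"ig":24},"yx":[92,9]},"vpl":[{"grx":37,"p":46,"x":22,"yam":18},{"arq":40,"elh":34},{"i":65,"mt":62,"ryq":77,"wm":69}]}
After op 2 (add /vpl/0/gxd 60): {"mh":{"diz":{"b":21,"hrv":79,"un":0},"h":[57,81,58,24],"yt":{"cj":86,"ig":24},"yx":[92,9]},"vpl":[{"grx":37,"gxd":60,"p":46,"x":22,"yam":18},{"arq":40,"elh":34},{"i":65,"mt":62,"ryq":77,"wm":69}]}
After op 3 (replace /mh/yt/cj 53): {"mh":{"diz":{"b":21,"hrv":79,"un":0},"h":[57,81,58,24],"yt":{"cj":53,"ig":24},"yx":[92,9]},"vpl":[{"grx":37,"gxd":60,"p":46,"x":22,"yam":18},{"arq":40,"elh":34},{"i":65,"mt":62,"ryq":77,"wm":69}]}
After op 4 (replace /vpl/0 32): {"mh":{"diz":{"b":21,"hrv":79,"un":0},"h":[57,81,58,24],"yt":{"cj":53,"ig":24},"yx":[92,9]},"vpl":[32,{"arq":40,"elh":34},{"i":65,"mt":62,"ryq":77,"wm":69}]}
After op 5 (remove /vpl/2/i): {"mh":{"diz":{"b":21,"hrv":79,"un":0},"h":[57,81,58,24],"yt":{"cj":53,"ig":24},"yx":[92,9]},"vpl":[32,{"arq":40,"elh":34},{"mt":62,"ryq":77,"wm":69}]}
After op 6 (replace /vpl/2 58): {"mh":{"diz":{"b":21,"hrv":79,"un":0},"h":[57,81,58,24],"yt":{"cj":53,"ig":24},"yx":[92,9]},"vpl":[32,{"arq":40,"elh":34},58]}
After op 7 (add /mh/yx/1 98): {"mh":{"diz":{"b":21,"hrv":79,"un":0},"h":[57,81,58,24],"yt":{"cj":53,"ig":24},"yx":[92,98,9]},"vpl":[32,{"arq":40,"elh":34},58]}
After op 8 (add /vpl/0 92): {"mh":{"diz":{"b":21,"hrv":79,"un":0},"h":[57,81,58,24],"yt":{"cj":53,"ig":24},"yx":[92,98,9]},"vpl":[92,32,{"arq":40,"elh":34},58]}
After op 9 (add /vpl/4 62): {"mh":{"diz":{"b":21,"hrv":79,"un":0},"h":[57,81,58,24],"yt":{"cj":53,"ig":24},"yx":[92,98,9]},"vpl":[92,32,{"arq":40,"elh":34},58,62]}
After op 10 (add /mh/yt/vx 13): {"mh":{"diz":{"b":21,"hrv":79,"un":0},"h":[57,81,58,24],"yt":{"cj":53,"ig":24,"vx":13},"yx":[92,98,9]},"vpl":[92,32,{"arq":40,"elh":34},58,62]}
After op 11 (remove /vpl/2/arq): {"mh":{"diz":{"b":21,"hrv":79,"un":0},"h":[57,81,58,24],"yt":{"cj":53,"ig":24,"vx":13},"yx":[92,98,9]},"vpl":[92,32,{"elh":34},58,62]}
After op 12 (remove /vpl/0): {"mh":{"diz":{"b":21,"hrv":79,"un":0},"h":[57,81,58,24],"yt":{"cj":53,"ig":24,"vx":13},"yx":[92,98,9]},"vpl":[32,{"elh":34},58,62]}
After op 13 (replace /mh/h 39): {"mh":{"diz":{"b":21,"hrv":79,"un":0},"h":39,"yt":{"cj":53,"ig":24,"vx":13},"yx":[92,98,9]},"vpl":[32,{"elh":34},58,62]}
After op 14 (replace /mh/diz/b 27): {"mh":{"diz":{"b":27,"hrv":79,"un":0},"h":39,"yt":{"cj":53,"ig":24,"vx":13},"yx":[92,98,9]},"vpl":[32,{"elh":34},58,62]}
After op 15 (add /mh/diz/u 21): {"mh":{"diz":{"b":27,"hrv":79,"u":21,"un":0},"h":39,"yt":{"cj":53,"ig":24,"vx":13},"yx":[92,98,9]},"vpl":[32,{"elh":34},58,62]}
After op 16 (replace /mh/diz/u 92): {"mh":{"diz":{"b":27,"hrv":79,"u":92,"un":0},"h":39,"yt":{"cj":53,"ig":24,"vx":13},"yx":[92,98,9]},"vpl":[32,{"elh":34},58,62]}
Size at the root: 2

Answer: 2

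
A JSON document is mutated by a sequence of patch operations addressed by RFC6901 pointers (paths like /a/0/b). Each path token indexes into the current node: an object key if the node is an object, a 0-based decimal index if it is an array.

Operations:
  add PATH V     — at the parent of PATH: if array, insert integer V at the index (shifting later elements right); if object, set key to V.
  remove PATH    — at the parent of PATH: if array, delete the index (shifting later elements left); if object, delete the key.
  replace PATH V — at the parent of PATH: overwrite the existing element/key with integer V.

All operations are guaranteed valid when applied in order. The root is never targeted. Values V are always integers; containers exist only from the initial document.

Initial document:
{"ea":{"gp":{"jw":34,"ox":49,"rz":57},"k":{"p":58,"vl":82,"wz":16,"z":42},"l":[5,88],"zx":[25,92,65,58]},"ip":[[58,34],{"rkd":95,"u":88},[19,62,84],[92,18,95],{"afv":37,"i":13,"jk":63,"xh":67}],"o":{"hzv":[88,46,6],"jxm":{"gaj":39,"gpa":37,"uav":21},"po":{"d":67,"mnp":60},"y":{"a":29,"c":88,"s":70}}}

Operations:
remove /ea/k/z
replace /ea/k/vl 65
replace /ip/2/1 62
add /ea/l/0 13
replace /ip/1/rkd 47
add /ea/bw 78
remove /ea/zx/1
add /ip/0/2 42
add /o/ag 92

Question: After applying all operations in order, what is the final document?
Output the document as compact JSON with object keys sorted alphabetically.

After op 1 (remove /ea/k/z): {"ea":{"gp":{"jw":34,"ox":49,"rz":57},"k":{"p":58,"vl":82,"wz":16},"l":[5,88],"zx":[25,92,65,58]},"ip":[[58,34],{"rkd":95,"u":88},[19,62,84],[92,18,95],{"afv":37,"i":13,"jk":63,"xh":67}],"o":{"hzv":[88,46,6],"jxm":{"gaj":39,"gpa":37,"uav":21},"po":{"d":67,"mnp":60},"y":{"a":29,"c":88,"s":70}}}
After op 2 (replace /ea/k/vl 65): {"ea":{"gp":{"jw":34,"ox":49,"rz":57},"k":{"p":58,"vl":65,"wz":16},"l":[5,88],"zx":[25,92,65,58]},"ip":[[58,34],{"rkd":95,"u":88},[19,62,84],[92,18,95],{"afv":37,"i":13,"jk":63,"xh":67}],"o":{"hzv":[88,46,6],"jxm":{"gaj":39,"gpa":37,"uav":21},"po":{"d":67,"mnp":60},"y":{"a":29,"c":88,"s":70}}}
After op 3 (replace /ip/2/1 62): {"ea":{"gp":{"jw":34,"ox":49,"rz":57},"k":{"p":58,"vl":65,"wz":16},"l":[5,88],"zx":[25,92,65,58]},"ip":[[58,34],{"rkd":95,"u":88},[19,62,84],[92,18,95],{"afv":37,"i":13,"jk":63,"xh":67}],"o":{"hzv":[88,46,6],"jxm":{"gaj":39,"gpa":37,"uav":21},"po":{"d":67,"mnp":60},"y":{"a":29,"c":88,"s":70}}}
After op 4 (add /ea/l/0 13): {"ea":{"gp":{"jw":34,"ox":49,"rz":57},"k":{"p":58,"vl":65,"wz":16},"l":[13,5,88],"zx":[25,92,65,58]},"ip":[[58,34],{"rkd":95,"u":88},[19,62,84],[92,18,95],{"afv":37,"i":13,"jk":63,"xh":67}],"o":{"hzv":[88,46,6],"jxm":{"gaj":39,"gpa":37,"uav":21},"po":{"d":67,"mnp":60},"y":{"a":29,"c":88,"s":70}}}
After op 5 (replace /ip/1/rkd 47): {"ea":{"gp":{"jw":34,"ox":49,"rz":57},"k":{"p":58,"vl":65,"wz":16},"l":[13,5,88],"zx":[25,92,65,58]},"ip":[[58,34],{"rkd":47,"u":88},[19,62,84],[92,18,95],{"afv":37,"i":13,"jk":63,"xh":67}],"o":{"hzv":[88,46,6],"jxm":{"gaj":39,"gpa":37,"uav":21},"po":{"d":67,"mnp":60},"y":{"a":29,"c":88,"s":70}}}
After op 6 (add /ea/bw 78): {"ea":{"bw":78,"gp":{"jw":34,"ox":49,"rz":57},"k":{"p":58,"vl":65,"wz":16},"l":[13,5,88],"zx":[25,92,65,58]},"ip":[[58,34],{"rkd":47,"u":88},[19,62,84],[92,18,95],{"afv":37,"i":13,"jk":63,"xh":67}],"o":{"hzv":[88,46,6],"jxm":{"gaj":39,"gpa":37,"uav":21},"po":{"d":67,"mnp":60},"y":{"a":29,"c":88,"s":70}}}
After op 7 (remove /ea/zx/1): {"ea":{"bw":78,"gp":{"jw":34,"ox":49,"rz":57},"k":{"p":58,"vl":65,"wz":16},"l":[13,5,88],"zx":[25,65,58]},"ip":[[58,34],{"rkd":47,"u":88},[19,62,84],[92,18,95],{"afv":37,"i":13,"jk":63,"xh":67}],"o":{"hzv":[88,46,6],"jxm":{"gaj":39,"gpa":37,"uav":21},"po":{"d":67,"mnp":60},"y":{"a":29,"c":88,"s":70}}}
After op 8 (add /ip/0/2 42): {"ea":{"bw":78,"gp":{"jw":34,"ox":49,"rz":57},"k":{"p":58,"vl":65,"wz":16},"l":[13,5,88],"zx":[25,65,58]},"ip":[[58,34,42],{"rkd":47,"u":88},[19,62,84],[92,18,95],{"afv":37,"i":13,"jk":63,"xh":67}],"o":{"hzv":[88,46,6],"jxm":{"gaj":39,"gpa":37,"uav":21},"po":{"d":67,"mnp":60},"y":{"a":29,"c":88,"s":70}}}
After op 9 (add /o/ag 92): {"ea":{"bw":78,"gp":{"jw":34,"ox":49,"rz":57},"k":{"p":58,"vl":65,"wz":16},"l":[13,5,88],"zx":[25,65,58]},"ip":[[58,34,42],{"rkd":47,"u":88},[19,62,84],[92,18,95],{"afv":37,"i":13,"jk":63,"xh":67}],"o":{"ag":92,"hzv":[88,46,6],"jxm":{"gaj":39,"gpa":37,"uav":21},"po":{"d":67,"mnp":60},"y":{"a":29,"c":88,"s":70}}}

Answer: {"ea":{"bw":78,"gp":{"jw":34,"ox":49,"rz":57},"k":{"p":58,"vl":65,"wz":16},"l":[13,5,88],"zx":[25,65,58]},"ip":[[58,34,42],{"rkd":47,"u":88},[19,62,84],[92,18,95],{"afv":37,"i":13,"jk":63,"xh":67}],"o":{"ag":92,"hzv":[88,46,6],"jxm":{"gaj":39,"gpa":37,"uav":21},"po":{"d":67,"mnp":60},"y":{"a":29,"c":88,"s":70}}}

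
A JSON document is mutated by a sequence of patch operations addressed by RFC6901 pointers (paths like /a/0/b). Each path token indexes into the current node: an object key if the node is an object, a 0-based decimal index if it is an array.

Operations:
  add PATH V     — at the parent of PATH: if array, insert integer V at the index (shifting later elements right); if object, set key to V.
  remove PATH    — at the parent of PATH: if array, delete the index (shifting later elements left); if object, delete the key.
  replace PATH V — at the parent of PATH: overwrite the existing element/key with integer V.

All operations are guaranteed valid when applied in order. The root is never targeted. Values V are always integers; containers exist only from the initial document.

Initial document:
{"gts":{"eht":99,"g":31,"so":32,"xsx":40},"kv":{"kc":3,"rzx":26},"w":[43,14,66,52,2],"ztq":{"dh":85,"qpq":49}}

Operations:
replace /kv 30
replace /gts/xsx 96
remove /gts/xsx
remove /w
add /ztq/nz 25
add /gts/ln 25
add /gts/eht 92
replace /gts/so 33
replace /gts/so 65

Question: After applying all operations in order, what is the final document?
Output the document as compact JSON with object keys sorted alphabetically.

After op 1 (replace /kv 30): {"gts":{"eht":99,"g":31,"so":32,"xsx":40},"kv":30,"w":[43,14,66,52,2],"ztq":{"dh":85,"qpq":49}}
After op 2 (replace /gts/xsx 96): {"gts":{"eht":99,"g":31,"so":32,"xsx":96},"kv":30,"w":[43,14,66,52,2],"ztq":{"dh":85,"qpq":49}}
After op 3 (remove /gts/xsx): {"gts":{"eht":99,"g":31,"so":32},"kv":30,"w":[43,14,66,52,2],"ztq":{"dh":85,"qpq":49}}
After op 4 (remove /w): {"gts":{"eht":99,"g":31,"so":32},"kv":30,"ztq":{"dh":85,"qpq":49}}
After op 5 (add /ztq/nz 25): {"gts":{"eht":99,"g":31,"so":32},"kv":30,"ztq":{"dh":85,"nz":25,"qpq":49}}
After op 6 (add /gts/ln 25): {"gts":{"eht":99,"g":31,"ln":25,"so":32},"kv":30,"ztq":{"dh":85,"nz":25,"qpq":49}}
After op 7 (add /gts/eht 92): {"gts":{"eht":92,"g":31,"ln":25,"so":32},"kv":30,"ztq":{"dh":85,"nz":25,"qpq":49}}
After op 8 (replace /gts/so 33): {"gts":{"eht":92,"g":31,"ln":25,"so":33},"kv":30,"ztq":{"dh":85,"nz":25,"qpq":49}}
After op 9 (replace /gts/so 65): {"gts":{"eht":92,"g":31,"ln":25,"so":65},"kv":30,"ztq":{"dh":85,"nz":25,"qpq":49}}

Answer: {"gts":{"eht":92,"g":31,"ln":25,"so":65},"kv":30,"ztq":{"dh":85,"nz":25,"qpq":49}}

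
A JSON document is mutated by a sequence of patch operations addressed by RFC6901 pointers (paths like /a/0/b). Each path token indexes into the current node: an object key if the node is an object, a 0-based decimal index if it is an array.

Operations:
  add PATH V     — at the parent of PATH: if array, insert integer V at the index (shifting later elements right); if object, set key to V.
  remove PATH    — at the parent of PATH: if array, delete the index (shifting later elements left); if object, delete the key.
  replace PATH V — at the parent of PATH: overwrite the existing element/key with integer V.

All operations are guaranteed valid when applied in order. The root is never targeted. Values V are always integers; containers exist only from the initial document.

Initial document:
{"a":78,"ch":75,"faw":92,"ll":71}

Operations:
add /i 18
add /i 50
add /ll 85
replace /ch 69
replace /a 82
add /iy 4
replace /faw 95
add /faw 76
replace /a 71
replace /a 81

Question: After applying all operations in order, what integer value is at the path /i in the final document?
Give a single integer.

After op 1 (add /i 18): {"a":78,"ch":75,"faw":92,"i":18,"ll":71}
After op 2 (add /i 50): {"a":78,"ch":75,"faw":92,"i":50,"ll":71}
After op 3 (add /ll 85): {"a":78,"ch":75,"faw":92,"i":50,"ll":85}
After op 4 (replace /ch 69): {"a":78,"ch":69,"faw":92,"i":50,"ll":85}
After op 5 (replace /a 82): {"a":82,"ch":69,"faw":92,"i":50,"ll":85}
After op 6 (add /iy 4): {"a":82,"ch":69,"faw":92,"i":50,"iy":4,"ll":85}
After op 7 (replace /faw 95): {"a":82,"ch":69,"faw":95,"i":50,"iy":4,"ll":85}
After op 8 (add /faw 76): {"a":82,"ch":69,"faw":76,"i":50,"iy":4,"ll":85}
After op 9 (replace /a 71): {"a":71,"ch":69,"faw":76,"i":50,"iy":4,"ll":85}
After op 10 (replace /a 81): {"a":81,"ch":69,"faw":76,"i":50,"iy":4,"ll":85}
Value at /i: 50

Answer: 50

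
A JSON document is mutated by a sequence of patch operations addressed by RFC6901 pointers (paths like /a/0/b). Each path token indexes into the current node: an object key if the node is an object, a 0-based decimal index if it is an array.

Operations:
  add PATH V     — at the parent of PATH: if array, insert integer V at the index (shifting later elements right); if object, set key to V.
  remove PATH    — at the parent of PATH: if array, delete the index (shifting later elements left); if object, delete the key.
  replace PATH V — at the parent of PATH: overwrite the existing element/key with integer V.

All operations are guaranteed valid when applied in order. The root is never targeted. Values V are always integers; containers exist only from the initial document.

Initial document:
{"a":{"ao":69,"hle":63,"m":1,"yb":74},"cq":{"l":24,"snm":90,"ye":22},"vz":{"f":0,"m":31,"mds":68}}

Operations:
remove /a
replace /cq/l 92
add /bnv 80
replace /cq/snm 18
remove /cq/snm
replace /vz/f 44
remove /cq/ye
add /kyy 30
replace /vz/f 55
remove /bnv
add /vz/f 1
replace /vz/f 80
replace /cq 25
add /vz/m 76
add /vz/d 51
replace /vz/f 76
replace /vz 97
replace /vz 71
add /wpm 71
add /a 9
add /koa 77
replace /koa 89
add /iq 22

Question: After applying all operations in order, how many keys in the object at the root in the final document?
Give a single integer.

After op 1 (remove /a): {"cq":{"l":24,"snm":90,"ye":22},"vz":{"f":0,"m":31,"mds":68}}
After op 2 (replace /cq/l 92): {"cq":{"l":92,"snm":90,"ye":22},"vz":{"f":0,"m":31,"mds":68}}
After op 3 (add /bnv 80): {"bnv":80,"cq":{"l":92,"snm":90,"ye":22},"vz":{"f":0,"m":31,"mds":68}}
After op 4 (replace /cq/snm 18): {"bnv":80,"cq":{"l":92,"snm":18,"ye":22},"vz":{"f":0,"m":31,"mds":68}}
After op 5 (remove /cq/snm): {"bnv":80,"cq":{"l":92,"ye":22},"vz":{"f":0,"m":31,"mds":68}}
After op 6 (replace /vz/f 44): {"bnv":80,"cq":{"l":92,"ye":22},"vz":{"f":44,"m":31,"mds":68}}
After op 7 (remove /cq/ye): {"bnv":80,"cq":{"l":92},"vz":{"f":44,"m":31,"mds":68}}
After op 8 (add /kyy 30): {"bnv":80,"cq":{"l":92},"kyy":30,"vz":{"f":44,"m":31,"mds":68}}
After op 9 (replace /vz/f 55): {"bnv":80,"cq":{"l":92},"kyy":30,"vz":{"f":55,"m":31,"mds":68}}
After op 10 (remove /bnv): {"cq":{"l":92},"kyy":30,"vz":{"f":55,"m":31,"mds":68}}
After op 11 (add /vz/f 1): {"cq":{"l":92},"kyy":30,"vz":{"f":1,"m":31,"mds":68}}
After op 12 (replace /vz/f 80): {"cq":{"l":92},"kyy":30,"vz":{"f":80,"m":31,"mds":68}}
After op 13 (replace /cq 25): {"cq":25,"kyy":30,"vz":{"f":80,"m":31,"mds":68}}
After op 14 (add /vz/m 76): {"cq":25,"kyy":30,"vz":{"f":80,"m":76,"mds":68}}
After op 15 (add /vz/d 51): {"cq":25,"kyy":30,"vz":{"d":51,"f":80,"m":76,"mds":68}}
After op 16 (replace /vz/f 76): {"cq":25,"kyy":30,"vz":{"d":51,"f":76,"m":76,"mds":68}}
After op 17 (replace /vz 97): {"cq":25,"kyy":30,"vz":97}
After op 18 (replace /vz 71): {"cq":25,"kyy":30,"vz":71}
After op 19 (add /wpm 71): {"cq":25,"kyy":30,"vz":71,"wpm":71}
After op 20 (add /a 9): {"a":9,"cq":25,"kyy":30,"vz":71,"wpm":71}
After op 21 (add /koa 77): {"a":9,"cq":25,"koa":77,"kyy":30,"vz":71,"wpm":71}
After op 22 (replace /koa 89): {"a":9,"cq":25,"koa":89,"kyy":30,"vz":71,"wpm":71}
After op 23 (add /iq 22): {"a":9,"cq":25,"iq":22,"koa":89,"kyy":30,"vz":71,"wpm":71}
Size at the root: 7

Answer: 7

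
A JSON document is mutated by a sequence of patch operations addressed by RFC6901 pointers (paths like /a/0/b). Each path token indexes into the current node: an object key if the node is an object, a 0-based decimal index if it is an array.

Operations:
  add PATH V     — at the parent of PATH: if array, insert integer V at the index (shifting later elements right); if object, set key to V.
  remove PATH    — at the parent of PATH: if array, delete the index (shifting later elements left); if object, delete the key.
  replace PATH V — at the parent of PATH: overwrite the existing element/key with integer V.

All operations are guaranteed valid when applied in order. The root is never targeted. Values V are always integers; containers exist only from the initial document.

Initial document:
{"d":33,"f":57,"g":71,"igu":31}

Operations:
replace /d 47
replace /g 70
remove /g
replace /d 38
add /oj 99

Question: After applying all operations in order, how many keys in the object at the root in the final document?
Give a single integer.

After op 1 (replace /d 47): {"d":47,"f":57,"g":71,"igu":31}
After op 2 (replace /g 70): {"d":47,"f":57,"g":70,"igu":31}
After op 3 (remove /g): {"d":47,"f":57,"igu":31}
After op 4 (replace /d 38): {"d":38,"f":57,"igu":31}
After op 5 (add /oj 99): {"d":38,"f":57,"igu":31,"oj":99}
Size at the root: 4

Answer: 4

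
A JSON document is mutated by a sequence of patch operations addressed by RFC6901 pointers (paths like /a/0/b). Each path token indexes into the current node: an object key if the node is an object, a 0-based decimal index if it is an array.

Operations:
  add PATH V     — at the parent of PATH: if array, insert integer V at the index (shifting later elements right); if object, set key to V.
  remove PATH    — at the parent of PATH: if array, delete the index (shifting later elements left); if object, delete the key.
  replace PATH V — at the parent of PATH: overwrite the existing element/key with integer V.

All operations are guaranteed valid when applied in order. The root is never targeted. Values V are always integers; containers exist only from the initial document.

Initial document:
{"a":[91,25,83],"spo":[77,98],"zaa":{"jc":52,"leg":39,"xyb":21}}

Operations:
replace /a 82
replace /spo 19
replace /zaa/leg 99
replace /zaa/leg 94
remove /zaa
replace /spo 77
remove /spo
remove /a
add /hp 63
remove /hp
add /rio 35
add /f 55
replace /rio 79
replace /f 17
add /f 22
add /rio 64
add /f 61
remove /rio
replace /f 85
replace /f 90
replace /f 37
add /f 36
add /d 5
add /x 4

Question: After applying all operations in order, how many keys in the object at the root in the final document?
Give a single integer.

After op 1 (replace /a 82): {"a":82,"spo":[77,98],"zaa":{"jc":52,"leg":39,"xyb":21}}
After op 2 (replace /spo 19): {"a":82,"spo":19,"zaa":{"jc":52,"leg":39,"xyb":21}}
After op 3 (replace /zaa/leg 99): {"a":82,"spo":19,"zaa":{"jc":52,"leg":99,"xyb":21}}
After op 4 (replace /zaa/leg 94): {"a":82,"spo":19,"zaa":{"jc":52,"leg":94,"xyb":21}}
After op 5 (remove /zaa): {"a":82,"spo":19}
After op 6 (replace /spo 77): {"a":82,"spo":77}
After op 7 (remove /spo): {"a":82}
After op 8 (remove /a): {}
After op 9 (add /hp 63): {"hp":63}
After op 10 (remove /hp): {}
After op 11 (add /rio 35): {"rio":35}
After op 12 (add /f 55): {"f":55,"rio":35}
After op 13 (replace /rio 79): {"f":55,"rio":79}
After op 14 (replace /f 17): {"f":17,"rio":79}
After op 15 (add /f 22): {"f":22,"rio":79}
After op 16 (add /rio 64): {"f":22,"rio":64}
After op 17 (add /f 61): {"f":61,"rio":64}
After op 18 (remove /rio): {"f":61}
After op 19 (replace /f 85): {"f":85}
After op 20 (replace /f 90): {"f":90}
After op 21 (replace /f 37): {"f":37}
After op 22 (add /f 36): {"f":36}
After op 23 (add /d 5): {"d":5,"f":36}
After op 24 (add /x 4): {"d":5,"f":36,"x":4}
Size at the root: 3

Answer: 3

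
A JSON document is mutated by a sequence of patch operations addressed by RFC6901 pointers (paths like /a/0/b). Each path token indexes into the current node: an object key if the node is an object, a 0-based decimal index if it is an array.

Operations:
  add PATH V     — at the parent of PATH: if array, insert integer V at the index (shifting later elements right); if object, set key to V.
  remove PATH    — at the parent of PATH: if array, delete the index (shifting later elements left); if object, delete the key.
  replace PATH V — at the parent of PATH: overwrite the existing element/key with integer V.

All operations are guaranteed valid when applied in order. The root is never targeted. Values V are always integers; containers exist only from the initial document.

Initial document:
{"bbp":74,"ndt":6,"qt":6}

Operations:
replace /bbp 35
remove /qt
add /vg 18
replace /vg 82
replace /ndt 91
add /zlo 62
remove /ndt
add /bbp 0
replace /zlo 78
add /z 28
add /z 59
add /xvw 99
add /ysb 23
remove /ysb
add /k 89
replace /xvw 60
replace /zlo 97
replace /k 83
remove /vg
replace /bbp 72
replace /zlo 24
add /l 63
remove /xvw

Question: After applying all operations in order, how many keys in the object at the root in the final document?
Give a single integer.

After op 1 (replace /bbp 35): {"bbp":35,"ndt":6,"qt":6}
After op 2 (remove /qt): {"bbp":35,"ndt":6}
After op 3 (add /vg 18): {"bbp":35,"ndt":6,"vg":18}
After op 4 (replace /vg 82): {"bbp":35,"ndt":6,"vg":82}
After op 5 (replace /ndt 91): {"bbp":35,"ndt":91,"vg":82}
After op 6 (add /zlo 62): {"bbp":35,"ndt":91,"vg":82,"zlo":62}
After op 7 (remove /ndt): {"bbp":35,"vg":82,"zlo":62}
After op 8 (add /bbp 0): {"bbp":0,"vg":82,"zlo":62}
After op 9 (replace /zlo 78): {"bbp":0,"vg":82,"zlo":78}
After op 10 (add /z 28): {"bbp":0,"vg":82,"z":28,"zlo":78}
After op 11 (add /z 59): {"bbp":0,"vg":82,"z":59,"zlo":78}
After op 12 (add /xvw 99): {"bbp":0,"vg":82,"xvw":99,"z":59,"zlo":78}
After op 13 (add /ysb 23): {"bbp":0,"vg":82,"xvw":99,"ysb":23,"z":59,"zlo":78}
After op 14 (remove /ysb): {"bbp":0,"vg":82,"xvw":99,"z":59,"zlo":78}
After op 15 (add /k 89): {"bbp":0,"k":89,"vg":82,"xvw":99,"z":59,"zlo":78}
After op 16 (replace /xvw 60): {"bbp":0,"k":89,"vg":82,"xvw":60,"z":59,"zlo":78}
After op 17 (replace /zlo 97): {"bbp":0,"k":89,"vg":82,"xvw":60,"z":59,"zlo":97}
After op 18 (replace /k 83): {"bbp":0,"k":83,"vg":82,"xvw":60,"z":59,"zlo":97}
After op 19 (remove /vg): {"bbp":0,"k":83,"xvw":60,"z":59,"zlo":97}
After op 20 (replace /bbp 72): {"bbp":72,"k":83,"xvw":60,"z":59,"zlo":97}
After op 21 (replace /zlo 24): {"bbp":72,"k":83,"xvw":60,"z":59,"zlo":24}
After op 22 (add /l 63): {"bbp":72,"k":83,"l":63,"xvw":60,"z":59,"zlo":24}
After op 23 (remove /xvw): {"bbp":72,"k":83,"l":63,"z":59,"zlo":24}
Size at the root: 5

Answer: 5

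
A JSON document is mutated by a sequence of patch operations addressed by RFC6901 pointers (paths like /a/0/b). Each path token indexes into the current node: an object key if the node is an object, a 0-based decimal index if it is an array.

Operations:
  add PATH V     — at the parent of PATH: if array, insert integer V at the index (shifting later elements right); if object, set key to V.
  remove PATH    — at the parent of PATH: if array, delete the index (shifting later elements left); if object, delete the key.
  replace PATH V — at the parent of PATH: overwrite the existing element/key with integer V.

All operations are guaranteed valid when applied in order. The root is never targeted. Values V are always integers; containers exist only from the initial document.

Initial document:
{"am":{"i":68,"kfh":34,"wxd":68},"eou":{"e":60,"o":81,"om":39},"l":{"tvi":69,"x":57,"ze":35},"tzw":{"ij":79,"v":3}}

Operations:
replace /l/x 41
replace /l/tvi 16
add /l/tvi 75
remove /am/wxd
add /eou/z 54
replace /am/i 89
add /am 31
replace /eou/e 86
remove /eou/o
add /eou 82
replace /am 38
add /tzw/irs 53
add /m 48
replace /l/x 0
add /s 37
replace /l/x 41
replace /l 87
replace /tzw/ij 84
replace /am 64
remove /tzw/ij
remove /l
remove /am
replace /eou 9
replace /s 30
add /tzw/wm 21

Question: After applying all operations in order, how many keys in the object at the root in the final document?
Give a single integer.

After op 1 (replace /l/x 41): {"am":{"i":68,"kfh":34,"wxd":68},"eou":{"e":60,"o":81,"om":39},"l":{"tvi":69,"x":41,"ze":35},"tzw":{"ij":79,"v":3}}
After op 2 (replace /l/tvi 16): {"am":{"i":68,"kfh":34,"wxd":68},"eou":{"e":60,"o":81,"om":39},"l":{"tvi":16,"x":41,"ze":35},"tzw":{"ij":79,"v":3}}
After op 3 (add /l/tvi 75): {"am":{"i":68,"kfh":34,"wxd":68},"eou":{"e":60,"o":81,"om":39},"l":{"tvi":75,"x":41,"ze":35},"tzw":{"ij":79,"v":3}}
After op 4 (remove /am/wxd): {"am":{"i":68,"kfh":34},"eou":{"e":60,"o":81,"om":39},"l":{"tvi":75,"x":41,"ze":35},"tzw":{"ij":79,"v":3}}
After op 5 (add /eou/z 54): {"am":{"i":68,"kfh":34},"eou":{"e":60,"o":81,"om":39,"z":54},"l":{"tvi":75,"x":41,"ze":35},"tzw":{"ij":79,"v":3}}
After op 6 (replace /am/i 89): {"am":{"i":89,"kfh":34},"eou":{"e":60,"o":81,"om":39,"z":54},"l":{"tvi":75,"x":41,"ze":35},"tzw":{"ij":79,"v":3}}
After op 7 (add /am 31): {"am":31,"eou":{"e":60,"o":81,"om":39,"z":54},"l":{"tvi":75,"x":41,"ze":35},"tzw":{"ij":79,"v":3}}
After op 8 (replace /eou/e 86): {"am":31,"eou":{"e":86,"o":81,"om":39,"z":54},"l":{"tvi":75,"x":41,"ze":35},"tzw":{"ij":79,"v":3}}
After op 9 (remove /eou/o): {"am":31,"eou":{"e":86,"om":39,"z":54},"l":{"tvi":75,"x":41,"ze":35},"tzw":{"ij":79,"v":3}}
After op 10 (add /eou 82): {"am":31,"eou":82,"l":{"tvi":75,"x":41,"ze":35},"tzw":{"ij":79,"v":3}}
After op 11 (replace /am 38): {"am":38,"eou":82,"l":{"tvi":75,"x":41,"ze":35},"tzw":{"ij":79,"v":3}}
After op 12 (add /tzw/irs 53): {"am":38,"eou":82,"l":{"tvi":75,"x":41,"ze":35},"tzw":{"ij":79,"irs":53,"v":3}}
After op 13 (add /m 48): {"am":38,"eou":82,"l":{"tvi":75,"x":41,"ze":35},"m":48,"tzw":{"ij":79,"irs":53,"v":3}}
After op 14 (replace /l/x 0): {"am":38,"eou":82,"l":{"tvi":75,"x":0,"ze":35},"m":48,"tzw":{"ij":79,"irs":53,"v":3}}
After op 15 (add /s 37): {"am":38,"eou":82,"l":{"tvi":75,"x":0,"ze":35},"m":48,"s":37,"tzw":{"ij":79,"irs":53,"v":3}}
After op 16 (replace /l/x 41): {"am":38,"eou":82,"l":{"tvi":75,"x":41,"ze":35},"m":48,"s":37,"tzw":{"ij":79,"irs":53,"v":3}}
After op 17 (replace /l 87): {"am":38,"eou":82,"l":87,"m":48,"s":37,"tzw":{"ij":79,"irs":53,"v":3}}
After op 18 (replace /tzw/ij 84): {"am":38,"eou":82,"l":87,"m":48,"s":37,"tzw":{"ij":84,"irs":53,"v":3}}
After op 19 (replace /am 64): {"am":64,"eou":82,"l":87,"m":48,"s":37,"tzw":{"ij":84,"irs":53,"v":3}}
After op 20 (remove /tzw/ij): {"am":64,"eou":82,"l":87,"m":48,"s":37,"tzw":{"irs":53,"v":3}}
After op 21 (remove /l): {"am":64,"eou":82,"m":48,"s":37,"tzw":{"irs":53,"v":3}}
After op 22 (remove /am): {"eou":82,"m":48,"s":37,"tzw":{"irs":53,"v":3}}
After op 23 (replace /eou 9): {"eou":9,"m":48,"s":37,"tzw":{"irs":53,"v":3}}
After op 24 (replace /s 30): {"eou":9,"m":48,"s":30,"tzw":{"irs":53,"v":3}}
After op 25 (add /tzw/wm 21): {"eou":9,"m":48,"s":30,"tzw":{"irs":53,"v":3,"wm":21}}
Size at the root: 4

Answer: 4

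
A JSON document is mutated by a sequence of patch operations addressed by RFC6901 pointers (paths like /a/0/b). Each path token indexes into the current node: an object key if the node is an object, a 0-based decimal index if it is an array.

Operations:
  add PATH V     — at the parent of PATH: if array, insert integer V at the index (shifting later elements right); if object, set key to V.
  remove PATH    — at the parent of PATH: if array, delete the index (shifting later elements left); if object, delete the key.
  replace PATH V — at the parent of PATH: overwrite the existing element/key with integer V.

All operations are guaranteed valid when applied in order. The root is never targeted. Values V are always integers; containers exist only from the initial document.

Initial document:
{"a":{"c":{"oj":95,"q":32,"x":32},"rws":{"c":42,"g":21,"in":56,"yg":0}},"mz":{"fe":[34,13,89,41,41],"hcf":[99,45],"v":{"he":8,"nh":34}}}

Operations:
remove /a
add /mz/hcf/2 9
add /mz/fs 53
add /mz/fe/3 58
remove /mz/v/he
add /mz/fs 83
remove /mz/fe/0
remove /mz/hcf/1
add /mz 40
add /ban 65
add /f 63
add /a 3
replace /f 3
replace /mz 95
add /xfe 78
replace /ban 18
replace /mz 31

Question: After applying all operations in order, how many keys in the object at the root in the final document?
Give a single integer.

Answer: 5

Derivation:
After op 1 (remove /a): {"mz":{"fe":[34,13,89,41,41],"hcf":[99,45],"v":{"he":8,"nh":34}}}
After op 2 (add /mz/hcf/2 9): {"mz":{"fe":[34,13,89,41,41],"hcf":[99,45,9],"v":{"he":8,"nh":34}}}
After op 3 (add /mz/fs 53): {"mz":{"fe":[34,13,89,41,41],"fs":53,"hcf":[99,45,9],"v":{"he":8,"nh":34}}}
After op 4 (add /mz/fe/3 58): {"mz":{"fe":[34,13,89,58,41,41],"fs":53,"hcf":[99,45,9],"v":{"he":8,"nh":34}}}
After op 5 (remove /mz/v/he): {"mz":{"fe":[34,13,89,58,41,41],"fs":53,"hcf":[99,45,9],"v":{"nh":34}}}
After op 6 (add /mz/fs 83): {"mz":{"fe":[34,13,89,58,41,41],"fs":83,"hcf":[99,45,9],"v":{"nh":34}}}
After op 7 (remove /mz/fe/0): {"mz":{"fe":[13,89,58,41,41],"fs":83,"hcf":[99,45,9],"v":{"nh":34}}}
After op 8 (remove /mz/hcf/1): {"mz":{"fe":[13,89,58,41,41],"fs":83,"hcf":[99,9],"v":{"nh":34}}}
After op 9 (add /mz 40): {"mz":40}
After op 10 (add /ban 65): {"ban":65,"mz":40}
After op 11 (add /f 63): {"ban":65,"f":63,"mz":40}
After op 12 (add /a 3): {"a":3,"ban":65,"f":63,"mz":40}
After op 13 (replace /f 3): {"a":3,"ban":65,"f":3,"mz":40}
After op 14 (replace /mz 95): {"a":3,"ban":65,"f":3,"mz":95}
After op 15 (add /xfe 78): {"a":3,"ban":65,"f":3,"mz":95,"xfe":78}
After op 16 (replace /ban 18): {"a":3,"ban":18,"f":3,"mz":95,"xfe":78}
After op 17 (replace /mz 31): {"a":3,"ban":18,"f":3,"mz":31,"xfe":78}
Size at the root: 5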